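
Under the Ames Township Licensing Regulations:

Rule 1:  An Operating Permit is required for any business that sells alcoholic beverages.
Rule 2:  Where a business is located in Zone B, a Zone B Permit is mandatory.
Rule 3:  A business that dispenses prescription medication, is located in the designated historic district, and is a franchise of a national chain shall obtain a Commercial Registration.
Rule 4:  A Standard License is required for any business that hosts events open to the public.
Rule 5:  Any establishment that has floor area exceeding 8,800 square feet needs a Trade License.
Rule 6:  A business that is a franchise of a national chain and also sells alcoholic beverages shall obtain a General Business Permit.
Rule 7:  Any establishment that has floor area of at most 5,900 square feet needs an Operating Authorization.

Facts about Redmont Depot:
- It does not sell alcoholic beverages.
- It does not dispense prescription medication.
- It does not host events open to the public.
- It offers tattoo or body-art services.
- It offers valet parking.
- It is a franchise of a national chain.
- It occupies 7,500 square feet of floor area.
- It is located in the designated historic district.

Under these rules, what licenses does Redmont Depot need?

Rule 1: does not sell alcoholic beverages → Operating Permit not required.
Rule 2: is located in the designated historic district (not: is located in Zone B) → Zone B Permit not required.
Rule 3: does not dispense prescription medication; is located in the designated historic district; is a franchise of a national chain → Commercial Registration not required.
Rule 4: does not host events open to the public → Standard License not required.
Rule 5: floor area 7,500 square feet ≤ 8,800 square feet → Trade License not required.
Rule 6: is a franchise of a national chain; does not sell alcoholic beverages → General Business Permit not required.
Rule 7: floor area 7,500 square feet > 5,900 square feet → Operating Authorization not required.

None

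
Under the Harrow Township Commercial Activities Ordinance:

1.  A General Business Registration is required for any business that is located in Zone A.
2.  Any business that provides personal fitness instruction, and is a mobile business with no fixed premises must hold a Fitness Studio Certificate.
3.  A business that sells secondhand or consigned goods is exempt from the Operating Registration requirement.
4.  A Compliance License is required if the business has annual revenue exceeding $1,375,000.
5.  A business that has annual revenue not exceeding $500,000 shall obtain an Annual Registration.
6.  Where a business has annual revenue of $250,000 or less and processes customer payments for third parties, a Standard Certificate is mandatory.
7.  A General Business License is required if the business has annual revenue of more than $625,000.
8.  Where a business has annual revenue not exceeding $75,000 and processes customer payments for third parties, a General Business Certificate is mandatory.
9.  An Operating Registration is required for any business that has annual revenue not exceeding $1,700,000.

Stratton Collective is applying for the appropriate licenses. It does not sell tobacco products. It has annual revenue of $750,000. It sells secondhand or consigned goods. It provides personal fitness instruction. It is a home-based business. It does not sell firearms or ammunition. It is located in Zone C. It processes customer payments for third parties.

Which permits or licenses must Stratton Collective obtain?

General Business License

1. is located in Zone C (not: is located in Zone A) → General Business Registration not required.
2. provides personal fitness instruction; is a home-based business (not: is a mobile business with no fixed premises) → Fitness Studio Certificate not required.
3. sells secondhand or consigned goods → exempt from Operating Registration.
4. revenue $750,000 ≤ $1,375,000 → Compliance License not required.
5. revenue $750,000 > $500,000 → Annual Registration not required.
6. revenue $750,000 > $250,000; processes customer payments for third parties → Standard Certificate not required.
7. revenue $750,000 > $625,000 → General Business License required.
8. revenue $750,000 > $75,000; processes customer payments for third parties → General Business Certificate not required.
9. revenue $750,000 ≤ $1,700,000 → Operating Registration required.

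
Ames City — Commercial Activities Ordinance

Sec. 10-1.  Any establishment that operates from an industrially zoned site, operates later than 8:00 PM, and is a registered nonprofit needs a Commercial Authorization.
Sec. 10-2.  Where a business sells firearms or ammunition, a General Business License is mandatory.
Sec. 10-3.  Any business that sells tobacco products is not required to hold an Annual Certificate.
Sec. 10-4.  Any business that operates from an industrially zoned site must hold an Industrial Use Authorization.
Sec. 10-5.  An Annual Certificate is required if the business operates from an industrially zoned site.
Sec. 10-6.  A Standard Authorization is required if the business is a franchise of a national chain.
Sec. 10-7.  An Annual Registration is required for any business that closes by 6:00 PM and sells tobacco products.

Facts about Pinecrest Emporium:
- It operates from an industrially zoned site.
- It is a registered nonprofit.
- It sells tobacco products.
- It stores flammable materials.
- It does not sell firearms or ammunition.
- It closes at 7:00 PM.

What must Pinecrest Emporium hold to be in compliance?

Sec. 10-1. operates from an industrially zoned site; closes 7:00 PM, at/before 8:00 PM; is a registered nonprofit → Commercial Authorization not required.
Sec. 10-2. does not sell firearms or ammunition → General Business License not required.
Sec. 10-3. sells tobacco products → exempt from Annual Certificate.
Sec. 10-4. operates from an industrially zoned site → Industrial Use Authorization required.
Sec. 10-5. operates from an industrially zoned site → Annual Certificate required.
Sec. 10-6. is a registered nonprofit (not: is a franchise of a national chain) → Standard Authorization not required.
Sec. 10-7. closes 7:00 PM, after 6:00 PM; sells tobacco products → Annual Registration not required.

Industrial Use Authorization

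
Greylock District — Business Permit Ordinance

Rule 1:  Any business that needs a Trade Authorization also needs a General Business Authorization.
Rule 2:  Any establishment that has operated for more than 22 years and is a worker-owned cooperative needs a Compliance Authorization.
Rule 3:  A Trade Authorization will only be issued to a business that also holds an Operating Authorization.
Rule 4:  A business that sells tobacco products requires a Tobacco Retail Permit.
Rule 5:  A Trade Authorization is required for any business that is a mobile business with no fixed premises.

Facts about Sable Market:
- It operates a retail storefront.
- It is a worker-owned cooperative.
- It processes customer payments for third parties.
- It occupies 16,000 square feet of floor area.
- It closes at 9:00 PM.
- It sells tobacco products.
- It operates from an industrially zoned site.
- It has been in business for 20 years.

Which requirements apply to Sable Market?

Tobacco Retail Permit

Rule 1: Trade Authorization is not required → no effect.
Rule 2: years in business 20 ≤ 22; is a worker-owned cooperative → Compliance Authorization not required.
Rule 3: Trade Authorization is not required → no effect.
Rule 4: sells tobacco products → Tobacco Retail Permit required.
Rule 5: operates from an industrially zoned site (not: is a mobile business with no fixed premises) → Trade Authorization not required.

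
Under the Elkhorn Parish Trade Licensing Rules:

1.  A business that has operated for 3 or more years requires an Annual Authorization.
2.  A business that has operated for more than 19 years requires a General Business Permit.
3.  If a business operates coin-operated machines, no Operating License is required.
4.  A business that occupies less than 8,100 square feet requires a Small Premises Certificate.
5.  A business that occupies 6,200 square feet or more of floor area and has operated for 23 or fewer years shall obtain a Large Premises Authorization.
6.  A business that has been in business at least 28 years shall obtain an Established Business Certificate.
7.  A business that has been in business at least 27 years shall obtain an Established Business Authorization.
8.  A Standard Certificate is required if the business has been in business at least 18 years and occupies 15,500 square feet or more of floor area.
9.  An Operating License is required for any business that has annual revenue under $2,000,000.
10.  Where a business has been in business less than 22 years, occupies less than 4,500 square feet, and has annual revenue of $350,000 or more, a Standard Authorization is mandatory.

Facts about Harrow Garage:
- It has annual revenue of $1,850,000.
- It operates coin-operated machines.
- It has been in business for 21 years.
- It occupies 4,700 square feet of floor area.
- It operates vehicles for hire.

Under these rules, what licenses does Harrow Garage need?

1. years in business 21 ≥ 3 → Annual Authorization required.
2. years in business 21 > 19 → General Business Permit required.
3. operates coin-operated machines → exempt from Operating License.
4. floor area 4,700 square feet < 8,100 square feet → Small Premises Certificate required.
5. floor area 4,700 square feet < 6,200 square feet; years in business 21 ≤ 23 → Large Premises Authorization not required.
6. years in business 21 < 28 → Established Business Certificate not required.
7. years in business 21 < 27 → Established Business Authorization not required.
8. years in business 21 ≥ 18; floor area 4,700 square feet < 15,500 square feet → Standard Certificate not required.
9. revenue $1,850,000 < $2,000,000 → Operating License required.
10. years in business 21 < 22; floor area 4,700 square feet ≥ 4,500 square feet; revenue $1,850,000 ≥ $350,000 → Standard Authorization not required.

Annual Authorization, General Business Permit, Small Premises Certificate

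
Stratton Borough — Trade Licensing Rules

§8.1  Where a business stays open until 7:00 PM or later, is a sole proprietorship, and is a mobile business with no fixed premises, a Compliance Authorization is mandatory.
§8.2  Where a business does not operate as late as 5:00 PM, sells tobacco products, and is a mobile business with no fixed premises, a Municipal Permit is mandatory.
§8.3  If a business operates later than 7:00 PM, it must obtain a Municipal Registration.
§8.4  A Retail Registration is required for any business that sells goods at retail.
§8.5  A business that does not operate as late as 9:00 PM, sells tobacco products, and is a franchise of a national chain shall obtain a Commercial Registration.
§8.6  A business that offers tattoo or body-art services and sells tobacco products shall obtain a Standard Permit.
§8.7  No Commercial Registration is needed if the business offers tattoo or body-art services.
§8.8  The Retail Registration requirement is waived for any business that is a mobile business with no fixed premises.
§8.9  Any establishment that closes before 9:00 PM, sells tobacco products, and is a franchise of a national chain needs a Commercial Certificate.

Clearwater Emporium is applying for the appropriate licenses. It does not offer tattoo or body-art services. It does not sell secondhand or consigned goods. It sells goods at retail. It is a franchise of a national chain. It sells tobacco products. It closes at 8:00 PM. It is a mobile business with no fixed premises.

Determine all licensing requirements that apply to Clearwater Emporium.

Commercial Certificate, Commercial Registration, Municipal Registration

§8.1 closes 8:00 PM, after 7:00 PM; is a franchise of a national chain (not: is a sole proprietorship); is a mobile business with no fixed premises → Compliance Authorization not required.
§8.2 closes 8:00 PM, after 5:00 PM; sells tobacco products; is a mobile business with no fixed premises → Municipal Permit not required.
§8.3 closes 8:00 PM, after 7:00 PM → Municipal Registration required.
§8.4 sells goods at retail → Retail Registration required.
§8.5 closes 8:00 PM, at/before 9:00 PM; sells tobacco products; is a franchise of a national chain → Commercial Registration required.
§8.6 does not offer tattoo or body-art services; sells tobacco products → Standard Permit not required.
§8.7 does not offer tattoo or body-art services → Commercial Registration exemption does not apply.
§8.8 is a mobile business with no fixed premises → exempt from Retail Registration.
§8.9 closes 8:00 PM, at/before 9:00 PM; sells tobacco products; is a franchise of a national chain → Commercial Certificate required.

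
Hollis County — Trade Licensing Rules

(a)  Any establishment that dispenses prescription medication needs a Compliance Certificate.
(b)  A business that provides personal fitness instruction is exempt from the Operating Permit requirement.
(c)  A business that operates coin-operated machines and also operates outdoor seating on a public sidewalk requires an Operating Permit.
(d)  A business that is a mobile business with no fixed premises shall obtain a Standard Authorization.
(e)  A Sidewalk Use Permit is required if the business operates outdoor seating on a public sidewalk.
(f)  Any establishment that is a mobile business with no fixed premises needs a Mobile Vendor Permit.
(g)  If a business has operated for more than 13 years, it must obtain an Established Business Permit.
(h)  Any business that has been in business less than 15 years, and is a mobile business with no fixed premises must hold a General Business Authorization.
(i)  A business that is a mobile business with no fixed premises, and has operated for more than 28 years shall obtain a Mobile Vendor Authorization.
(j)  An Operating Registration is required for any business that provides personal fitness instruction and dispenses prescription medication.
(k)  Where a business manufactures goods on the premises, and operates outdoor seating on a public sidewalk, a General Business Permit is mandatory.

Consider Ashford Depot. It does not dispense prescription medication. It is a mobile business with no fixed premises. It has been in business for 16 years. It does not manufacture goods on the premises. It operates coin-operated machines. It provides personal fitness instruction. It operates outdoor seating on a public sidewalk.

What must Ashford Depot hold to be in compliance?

(a) does not dispense prescription medication → Compliance Certificate not required.
(b) provides personal fitness instruction → exempt from Operating Permit.
(c) operates coin-operated machines; operates outdoor seating on a public sidewalk → Operating Permit required.
(d) is a mobile business with no fixed premises → Standard Authorization required.
(e) operates outdoor seating on a public sidewalk → Sidewalk Use Permit required.
(f) is a mobile business with no fixed premises → Mobile Vendor Permit required.
(g) years in business 16 > 13 → Established Business Permit required.
(h) years in business 16 ≥ 15; is a mobile business with no fixed premises → General Business Authorization not required.
(i) is a mobile business with no fixed premises; years in business 16 ≤ 28 → Mobile Vendor Authorization not required.
(j) provides personal fitness instruction; does not dispense prescription medication → Operating Registration not required.
(k) does not manufacture goods on the premises; operates outdoor seating on a public sidewalk → General Business Permit not required.

Established Business Permit, Mobile Vendor Permit, Sidewalk Use Permit, Standard Authorization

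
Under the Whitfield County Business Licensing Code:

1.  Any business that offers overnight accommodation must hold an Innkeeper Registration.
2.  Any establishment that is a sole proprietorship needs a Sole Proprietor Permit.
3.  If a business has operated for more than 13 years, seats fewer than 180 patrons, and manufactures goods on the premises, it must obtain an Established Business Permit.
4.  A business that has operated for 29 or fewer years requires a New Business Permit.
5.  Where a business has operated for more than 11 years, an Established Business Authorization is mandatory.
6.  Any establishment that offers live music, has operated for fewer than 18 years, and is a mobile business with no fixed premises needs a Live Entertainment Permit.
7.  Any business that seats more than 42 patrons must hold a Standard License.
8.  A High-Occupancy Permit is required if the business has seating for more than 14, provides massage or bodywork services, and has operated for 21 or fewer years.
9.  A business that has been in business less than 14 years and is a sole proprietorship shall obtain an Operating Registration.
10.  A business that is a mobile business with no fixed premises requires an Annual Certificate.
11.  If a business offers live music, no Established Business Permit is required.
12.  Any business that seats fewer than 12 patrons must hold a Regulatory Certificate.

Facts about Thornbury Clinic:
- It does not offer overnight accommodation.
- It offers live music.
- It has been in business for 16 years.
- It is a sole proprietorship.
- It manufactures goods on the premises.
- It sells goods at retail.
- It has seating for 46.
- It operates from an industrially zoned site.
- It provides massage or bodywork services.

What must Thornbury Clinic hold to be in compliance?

Established Business Authorization, High-Occupancy Permit, New Business Permit, Sole Proprietor Permit, Standard License

1. does not offer overnight accommodation → Innkeeper Registration not required.
2. is a sole proprietorship → Sole Proprietor Permit required.
3. years in business 16 > 13; seating 46 < 180; manufactures goods on the premises → Established Business Permit required.
4. years in business 16 ≤ 29 → New Business Permit required.
5. years in business 16 > 11 → Established Business Authorization required.
6. offers live music; years in business 16 < 18; operates from an industrially zoned site (not: is a mobile business with no fixed premises) → Live Entertainment Permit not required.
7. seating 46 > 42 → Standard License required.
8. seating 46 > 14; provides massage or bodywork services; years in business 16 ≤ 21 → High-Occupancy Permit required.
9. years in business 16 ≥ 14; is a sole proprietorship → Operating Registration not required.
10. operates from an industrially zoned site (not: is a mobile business with no fixed premises) → Annual Certificate not required.
11. offers live music → exempt from Established Business Permit.
12. seating 46 ≥ 12 → Regulatory Certificate not required.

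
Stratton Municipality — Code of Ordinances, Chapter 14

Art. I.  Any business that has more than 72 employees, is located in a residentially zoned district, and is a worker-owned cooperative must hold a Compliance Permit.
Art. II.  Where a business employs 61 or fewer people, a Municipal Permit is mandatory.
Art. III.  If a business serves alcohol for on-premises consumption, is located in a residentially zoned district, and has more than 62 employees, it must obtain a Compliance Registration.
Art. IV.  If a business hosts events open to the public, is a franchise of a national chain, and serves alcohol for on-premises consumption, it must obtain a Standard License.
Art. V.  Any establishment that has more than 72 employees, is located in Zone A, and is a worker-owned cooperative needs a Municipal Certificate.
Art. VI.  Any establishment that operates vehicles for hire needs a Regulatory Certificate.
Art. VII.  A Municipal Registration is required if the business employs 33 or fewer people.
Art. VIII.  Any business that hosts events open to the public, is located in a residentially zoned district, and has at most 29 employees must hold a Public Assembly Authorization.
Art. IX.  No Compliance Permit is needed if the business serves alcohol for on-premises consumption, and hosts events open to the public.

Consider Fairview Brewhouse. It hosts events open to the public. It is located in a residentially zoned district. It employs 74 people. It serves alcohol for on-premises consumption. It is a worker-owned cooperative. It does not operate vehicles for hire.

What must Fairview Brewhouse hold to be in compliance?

Art. I. employees 74 > 72; is located in a residentially zoned district; is a worker-owned cooperative → Compliance Permit required.
Art. II. employees 74 > 61 → Municipal Permit not required.
Art. III. serves alcohol for on-premises consumption; is located in a residentially zoned district; employees 74 > 62 → Compliance Registration required.
Art. IV. hosts events open to the public; is a worker-owned cooperative (not: is a franchise of a national chain); serves alcohol for on-premises consumption → Standard License not required.
Art. V. employees 74 > 72; is located in a residentially zoned district (not: is located in Zone A); is a worker-owned cooperative → Municipal Certificate not required.
Art. VI. does not operate vehicles for hire → Regulatory Certificate not required.
Art. VII. employees 74 > 33 → Municipal Registration not required.
Art. VIII. hosts events open to the public; is located in a residentially zoned district; employees 74 > 29 → Public Assembly Authorization not required.
Art. IX. serves alcohol for on-premises consumption; hosts events open to the public → exempt from Compliance Permit.

Compliance Registration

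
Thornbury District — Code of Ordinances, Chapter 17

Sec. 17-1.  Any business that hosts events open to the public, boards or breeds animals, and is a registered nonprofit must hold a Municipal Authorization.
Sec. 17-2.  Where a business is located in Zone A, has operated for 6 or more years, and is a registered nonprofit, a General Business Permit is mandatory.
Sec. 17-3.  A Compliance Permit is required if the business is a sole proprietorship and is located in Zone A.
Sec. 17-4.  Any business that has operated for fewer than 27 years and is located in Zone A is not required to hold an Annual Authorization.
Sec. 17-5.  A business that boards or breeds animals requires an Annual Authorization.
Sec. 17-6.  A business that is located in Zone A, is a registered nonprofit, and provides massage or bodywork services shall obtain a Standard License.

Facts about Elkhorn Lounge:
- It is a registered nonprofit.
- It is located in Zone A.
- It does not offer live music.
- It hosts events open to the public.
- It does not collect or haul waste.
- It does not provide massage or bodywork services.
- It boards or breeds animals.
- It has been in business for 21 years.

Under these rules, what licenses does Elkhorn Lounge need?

Sec. 17-1. hosts events open to the public; boards or breeds animals; is a registered nonprofit → Municipal Authorization required.
Sec. 17-2. is located in Zone A; years in business 21 ≥ 6; is a registered nonprofit → General Business Permit required.
Sec. 17-3. is a registered nonprofit (not: is a sole proprietorship); is located in Zone A → Compliance Permit not required.
Sec. 17-4. years in business 21 < 27; is located in Zone A → exempt from Annual Authorization.
Sec. 17-5. boards or breeds animals → Annual Authorization required.
Sec. 17-6. is located in Zone A; is a registered nonprofit; does not provide massage or bodywork services → Standard License not required.

General Business Permit, Municipal Authorization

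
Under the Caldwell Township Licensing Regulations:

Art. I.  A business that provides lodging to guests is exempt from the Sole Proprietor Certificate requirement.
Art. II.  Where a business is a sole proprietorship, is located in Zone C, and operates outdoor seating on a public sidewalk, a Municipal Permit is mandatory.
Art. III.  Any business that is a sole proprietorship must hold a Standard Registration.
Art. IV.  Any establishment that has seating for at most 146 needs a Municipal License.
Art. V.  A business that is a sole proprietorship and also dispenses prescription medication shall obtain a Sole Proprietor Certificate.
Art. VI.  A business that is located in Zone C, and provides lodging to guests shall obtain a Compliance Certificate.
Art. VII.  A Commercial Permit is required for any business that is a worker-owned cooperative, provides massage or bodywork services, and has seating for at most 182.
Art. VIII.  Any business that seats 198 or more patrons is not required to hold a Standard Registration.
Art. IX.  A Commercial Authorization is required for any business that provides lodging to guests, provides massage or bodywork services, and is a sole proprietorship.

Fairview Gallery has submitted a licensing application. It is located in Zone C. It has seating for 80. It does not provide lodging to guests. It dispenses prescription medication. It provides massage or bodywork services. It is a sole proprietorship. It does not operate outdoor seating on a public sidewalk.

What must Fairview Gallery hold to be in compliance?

Municipal License, Sole Proprietor Certificate, Standard Registration

Art. I. does not provide lodging to guests → Sole Proprietor Certificate exemption does not apply.
Art. II. is a sole proprietorship; is located in Zone C; does not operate outdoor seating on a public sidewalk → Municipal Permit not required.
Art. III. is a sole proprietorship → Standard Registration required.
Art. IV. seating 80 ≤ 146 → Municipal License required.
Art. V. is a sole proprietorship; dispenses prescription medication → Sole Proprietor Certificate required.
Art. VI. is located in Zone C; does not provide lodging to guests → Compliance Certificate not required.
Art. VII. is a sole proprietorship (not: is a worker-owned cooperative); provides massage or bodywork services; seating 80 ≤ 182 → Commercial Permit not required.
Art. VIII. seating 80 < 198 → Standard Registration exemption does not apply.
Art. IX. does not provide lodging to guests; provides massage or bodywork services; is a sole proprietorship → Commercial Authorization not required.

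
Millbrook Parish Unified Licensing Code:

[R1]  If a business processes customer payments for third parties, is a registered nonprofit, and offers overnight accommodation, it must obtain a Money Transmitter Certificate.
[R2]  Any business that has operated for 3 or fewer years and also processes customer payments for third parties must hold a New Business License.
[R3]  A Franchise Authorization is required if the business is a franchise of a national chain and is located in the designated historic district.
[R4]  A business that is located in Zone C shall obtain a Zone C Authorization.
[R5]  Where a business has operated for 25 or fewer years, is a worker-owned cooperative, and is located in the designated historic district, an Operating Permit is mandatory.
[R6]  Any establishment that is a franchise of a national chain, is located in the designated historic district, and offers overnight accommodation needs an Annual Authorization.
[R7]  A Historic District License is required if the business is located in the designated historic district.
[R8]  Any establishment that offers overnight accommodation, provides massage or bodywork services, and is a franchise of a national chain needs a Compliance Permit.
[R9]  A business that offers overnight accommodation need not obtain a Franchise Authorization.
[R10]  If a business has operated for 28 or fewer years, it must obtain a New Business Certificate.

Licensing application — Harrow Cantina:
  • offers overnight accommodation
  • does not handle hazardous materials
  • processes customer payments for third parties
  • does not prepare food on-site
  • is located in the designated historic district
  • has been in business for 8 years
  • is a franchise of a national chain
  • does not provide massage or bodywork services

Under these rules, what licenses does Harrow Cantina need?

[R1] processes customer payments for third parties; is a franchise of a national chain (not: is a registered nonprofit); offers overnight accommodation → Money Transmitter Certificate not required.
[R2] years in business 8 > 3; processes customer payments for third parties → New Business License not required.
[R3] is a franchise of a national chain; is located in the designated historic district → Franchise Authorization required.
[R4] is located in the designated historic district (not: is located in Zone C) → Zone C Authorization not required.
[R5] years in business 8 ≤ 25; is a franchise of a national chain (not: is a worker-owned cooperative); is located in the designated historic district → Operating Permit not required.
[R6] is a franchise of a national chain; is located in the designated historic district; offers overnight accommodation → Annual Authorization required.
[R7] is located in the designated historic district → Historic District License required.
[R8] offers overnight accommodation; does not provide massage or bodywork services; is a franchise of a national chain → Compliance Permit not required.
[R9] offers overnight accommodation → exempt from Franchise Authorization.
[R10] years in business 8 ≤ 28 → New Business Certificate required.

Annual Authorization, Historic District License, New Business Certificate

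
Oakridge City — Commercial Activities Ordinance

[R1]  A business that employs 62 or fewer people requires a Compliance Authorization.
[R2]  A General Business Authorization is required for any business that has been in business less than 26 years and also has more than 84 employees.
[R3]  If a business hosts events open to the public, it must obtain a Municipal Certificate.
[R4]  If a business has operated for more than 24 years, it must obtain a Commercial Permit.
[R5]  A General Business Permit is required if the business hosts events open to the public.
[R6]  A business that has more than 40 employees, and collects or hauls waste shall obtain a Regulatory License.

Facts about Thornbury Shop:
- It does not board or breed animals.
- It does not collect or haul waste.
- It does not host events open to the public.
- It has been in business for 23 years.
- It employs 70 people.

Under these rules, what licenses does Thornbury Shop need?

[R1] employees 70 > 62 → Compliance Authorization not required.
[R2] years in business 23 < 26; employees 70 ≤ 84 → General Business Authorization not required.
[R3] does not host events open to the public → Municipal Certificate not required.
[R4] years in business 23 ≤ 24 → Commercial Permit not required.
[R5] does not host events open to the public → General Business Permit not required.
[R6] employees 70 > 40; does not collect or haul waste → Regulatory License not required.

None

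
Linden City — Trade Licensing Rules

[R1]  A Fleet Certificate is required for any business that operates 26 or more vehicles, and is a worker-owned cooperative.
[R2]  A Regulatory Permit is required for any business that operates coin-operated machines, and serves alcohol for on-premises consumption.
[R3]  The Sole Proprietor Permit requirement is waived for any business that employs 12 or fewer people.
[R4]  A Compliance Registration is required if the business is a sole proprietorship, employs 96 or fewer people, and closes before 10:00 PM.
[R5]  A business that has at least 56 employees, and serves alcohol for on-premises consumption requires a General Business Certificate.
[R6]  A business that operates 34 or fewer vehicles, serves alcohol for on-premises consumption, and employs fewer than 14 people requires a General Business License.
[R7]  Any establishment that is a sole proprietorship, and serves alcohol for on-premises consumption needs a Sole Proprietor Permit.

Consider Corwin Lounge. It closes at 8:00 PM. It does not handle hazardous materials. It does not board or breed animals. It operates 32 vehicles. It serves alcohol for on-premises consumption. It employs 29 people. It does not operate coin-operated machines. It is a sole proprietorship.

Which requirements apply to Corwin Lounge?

Compliance Registration, Sole Proprietor Permit

[R1] vehicles 32 ≥ 26; is a sole proprietorship (not: is a worker-owned cooperative) → Fleet Certificate not required.
[R2] does not operate coin-operated machines; serves alcohol for on-premises consumption → Regulatory Permit not required.
[R3] employees 29 > 12 → Sole Proprietor Permit exemption does not apply.
[R4] is a sole proprietorship; employees 29 ≤ 96; closes 8:00 PM, at/before 10:00 PM → Compliance Registration required.
[R5] employees 29 < 56; serves alcohol for on-premises consumption → General Business Certificate not required.
[R6] vehicles 32 ≤ 34; serves alcohol for on-premises consumption; employees 29 ≥ 14 → General Business License not required.
[R7] is a sole proprietorship; serves alcohol for on-premises consumption → Sole Proprietor Permit required.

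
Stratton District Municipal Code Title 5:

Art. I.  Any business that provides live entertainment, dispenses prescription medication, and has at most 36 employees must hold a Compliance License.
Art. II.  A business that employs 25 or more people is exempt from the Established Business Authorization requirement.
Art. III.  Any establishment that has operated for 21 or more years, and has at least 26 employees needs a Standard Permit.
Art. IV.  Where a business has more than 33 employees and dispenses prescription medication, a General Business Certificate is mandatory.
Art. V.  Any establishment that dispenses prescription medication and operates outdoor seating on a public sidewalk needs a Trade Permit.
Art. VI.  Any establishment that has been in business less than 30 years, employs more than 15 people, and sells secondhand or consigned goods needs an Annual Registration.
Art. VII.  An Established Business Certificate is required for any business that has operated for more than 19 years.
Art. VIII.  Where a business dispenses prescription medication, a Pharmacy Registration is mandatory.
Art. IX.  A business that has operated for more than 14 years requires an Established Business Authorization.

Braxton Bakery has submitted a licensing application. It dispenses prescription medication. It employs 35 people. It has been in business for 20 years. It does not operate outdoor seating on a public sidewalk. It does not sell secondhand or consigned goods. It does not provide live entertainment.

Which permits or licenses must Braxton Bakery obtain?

Established Business Certificate, General Business Certificate, Pharmacy Registration

Art. I. does not provide live entertainment; dispenses prescription medication; employees 35 ≤ 36 → Compliance License not required.
Art. II. employees 35 ≥ 25 → exempt from Established Business Authorization.
Art. III. years in business 20 < 21; employees 35 ≥ 26 → Standard Permit not required.
Art. IV. employees 35 > 33; dispenses prescription medication → General Business Certificate required.
Art. V. dispenses prescription medication; does not operate outdoor seating on a public sidewalk → Trade Permit not required.
Art. VI. years in business 20 < 30; employees 35 > 15; does not sell secondhand or consigned goods → Annual Registration not required.
Art. VII. years in business 20 > 19 → Established Business Certificate required.
Art. VIII. dispenses prescription medication → Pharmacy Registration required.
Art. IX. years in business 20 > 14 → Established Business Authorization required.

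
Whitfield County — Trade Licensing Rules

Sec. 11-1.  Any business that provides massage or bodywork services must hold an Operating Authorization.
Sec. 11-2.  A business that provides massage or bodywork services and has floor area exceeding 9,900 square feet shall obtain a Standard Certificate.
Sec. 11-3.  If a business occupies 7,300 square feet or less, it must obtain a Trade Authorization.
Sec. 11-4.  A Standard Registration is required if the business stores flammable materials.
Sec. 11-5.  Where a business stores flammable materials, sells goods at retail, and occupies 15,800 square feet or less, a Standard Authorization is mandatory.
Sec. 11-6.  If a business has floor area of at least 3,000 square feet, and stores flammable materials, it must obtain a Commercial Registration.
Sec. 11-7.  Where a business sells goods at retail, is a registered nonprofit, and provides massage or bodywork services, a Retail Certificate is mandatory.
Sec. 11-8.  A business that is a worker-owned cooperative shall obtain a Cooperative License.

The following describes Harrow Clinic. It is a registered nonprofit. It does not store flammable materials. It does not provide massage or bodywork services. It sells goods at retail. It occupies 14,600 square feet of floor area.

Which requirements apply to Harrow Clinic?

Sec. 11-1. does not provide massage or bodywork services → Operating Authorization not required.
Sec. 11-2. does not provide massage or bodywork services; floor area 14,600 square feet > 9,900 square feet → Standard Certificate not required.
Sec. 11-3. floor area 14,600 square feet > 7,300 square feet → Trade Authorization not required.
Sec. 11-4. does not store flammable materials → Standard Registration not required.
Sec. 11-5. does not store flammable materials; sells goods at retail; floor area 14,600 square feet ≤ 15,800 square feet → Standard Authorization not required.
Sec. 11-6. floor area 14,600 square feet ≥ 3,000 square feet; does not store flammable materials → Commercial Registration not required.
Sec. 11-7. sells goods at retail; is a registered nonprofit; does not provide massage or bodywork services → Retail Certificate not required.
Sec. 11-8. is a registered nonprofit (not: is a worker-owned cooperative) → Cooperative License not required.

None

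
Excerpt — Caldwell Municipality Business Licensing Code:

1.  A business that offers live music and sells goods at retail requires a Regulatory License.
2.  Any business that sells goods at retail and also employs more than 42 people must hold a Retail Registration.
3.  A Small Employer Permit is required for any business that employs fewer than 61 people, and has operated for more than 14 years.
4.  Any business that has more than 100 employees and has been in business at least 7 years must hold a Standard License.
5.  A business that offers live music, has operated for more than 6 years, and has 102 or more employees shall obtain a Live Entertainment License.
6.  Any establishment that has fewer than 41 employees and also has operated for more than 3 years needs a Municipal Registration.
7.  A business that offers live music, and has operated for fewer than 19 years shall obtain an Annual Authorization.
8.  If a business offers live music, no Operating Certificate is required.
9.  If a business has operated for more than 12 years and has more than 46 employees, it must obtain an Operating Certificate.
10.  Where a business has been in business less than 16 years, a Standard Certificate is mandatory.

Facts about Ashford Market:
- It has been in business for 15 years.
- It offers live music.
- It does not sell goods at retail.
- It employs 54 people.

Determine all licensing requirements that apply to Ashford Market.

1. offers live music; does not sell goods at retail → Regulatory License not required.
2. does not sell goods at retail; employees 54 > 42 → Retail Registration not required.
3. employees 54 < 61; years in business 15 > 14 → Small Employer Permit required.
4. employees 54 ≤ 100; years in business 15 ≥ 7 → Standard License not required.
5. offers live music; years in business 15 > 6; employees 54 < 102 → Live Entertainment License not required.
6. employees 54 ≥ 41; years in business 15 > 3 → Municipal Registration not required.
7. offers live music; years in business 15 < 19 → Annual Authorization required.
8. offers live music → exempt from Operating Certificate.
9. years in business 15 > 12; employees 54 > 46 → Operating Certificate required.
10. years in business 15 < 16 → Standard Certificate required.

Annual Authorization, Small Employer Permit, Standard Certificate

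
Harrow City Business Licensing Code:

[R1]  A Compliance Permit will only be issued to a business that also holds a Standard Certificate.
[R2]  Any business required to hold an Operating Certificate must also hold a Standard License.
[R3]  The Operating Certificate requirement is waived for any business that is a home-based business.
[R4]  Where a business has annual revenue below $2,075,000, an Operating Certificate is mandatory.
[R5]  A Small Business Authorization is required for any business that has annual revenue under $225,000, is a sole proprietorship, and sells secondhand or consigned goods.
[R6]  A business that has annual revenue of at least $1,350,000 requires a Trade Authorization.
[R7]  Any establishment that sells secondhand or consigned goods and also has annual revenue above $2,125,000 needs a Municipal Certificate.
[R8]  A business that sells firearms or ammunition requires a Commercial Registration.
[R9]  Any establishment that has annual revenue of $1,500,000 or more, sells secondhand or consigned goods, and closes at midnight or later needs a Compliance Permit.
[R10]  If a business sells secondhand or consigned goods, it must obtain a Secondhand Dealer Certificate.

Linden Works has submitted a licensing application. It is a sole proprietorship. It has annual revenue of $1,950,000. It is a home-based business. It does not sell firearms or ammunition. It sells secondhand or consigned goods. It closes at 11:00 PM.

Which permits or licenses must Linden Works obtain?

[R1] Compliance Permit is not required → no effect.
[R2] Operating Certificate is not required → no effect.
[R3] is a home-based business → exempt from Operating Certificate.
[R4] revenue $1,950,000 < $2,075,000 → Operating Certificate required.
[R5] revenue $1,950,000 ≥ $225,000; is a sole proprietorship; sells secondhand or consigned goods → Small Business Authorization not required.
[R6] revenue $1,950,000 ≥ $1,350,000 → Trade Authorization required.
[R7] sells secondhand or consigned goods; revenue $1,950,000 ≤ $2,125,000 → Municipal Certificate not required.
[R8] does not sell firearms or ammunition → Commercial Registration not required.
[R9] revenue $1,950,000 ≥ $1,500,000; sells secondhand or consigned goods; closes 11:00 PM, at/before midnight → Compliance Permit not required.
[R10] sells secondhand or consigned goods → Secondhand Dealer Certificate required.

Secondhand Dealer Certificate, Trade Authorization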